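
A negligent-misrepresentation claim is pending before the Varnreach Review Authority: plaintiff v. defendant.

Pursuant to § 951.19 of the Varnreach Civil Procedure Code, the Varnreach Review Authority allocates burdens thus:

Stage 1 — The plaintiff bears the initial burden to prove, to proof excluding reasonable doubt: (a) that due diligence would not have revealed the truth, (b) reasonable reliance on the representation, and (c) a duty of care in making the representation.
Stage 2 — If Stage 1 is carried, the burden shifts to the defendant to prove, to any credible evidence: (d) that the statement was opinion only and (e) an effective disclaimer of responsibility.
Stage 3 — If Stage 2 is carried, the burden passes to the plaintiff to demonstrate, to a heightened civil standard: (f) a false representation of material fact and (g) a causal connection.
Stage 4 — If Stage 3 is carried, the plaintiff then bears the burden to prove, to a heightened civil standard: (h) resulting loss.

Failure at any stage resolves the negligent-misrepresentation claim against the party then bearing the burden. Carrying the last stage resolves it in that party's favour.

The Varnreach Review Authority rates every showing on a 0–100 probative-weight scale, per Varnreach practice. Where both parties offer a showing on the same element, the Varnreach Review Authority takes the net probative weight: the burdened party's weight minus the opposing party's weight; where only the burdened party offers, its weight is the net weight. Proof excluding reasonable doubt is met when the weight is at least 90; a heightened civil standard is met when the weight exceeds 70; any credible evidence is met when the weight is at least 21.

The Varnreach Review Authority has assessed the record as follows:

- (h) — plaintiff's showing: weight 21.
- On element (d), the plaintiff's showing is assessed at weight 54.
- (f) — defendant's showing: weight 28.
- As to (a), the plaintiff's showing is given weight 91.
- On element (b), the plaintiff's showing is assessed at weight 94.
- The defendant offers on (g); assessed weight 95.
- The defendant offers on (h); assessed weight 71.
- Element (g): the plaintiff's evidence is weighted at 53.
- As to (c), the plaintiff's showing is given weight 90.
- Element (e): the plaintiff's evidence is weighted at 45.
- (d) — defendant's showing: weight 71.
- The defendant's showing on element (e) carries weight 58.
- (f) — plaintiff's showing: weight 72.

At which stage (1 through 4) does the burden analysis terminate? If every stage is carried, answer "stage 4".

stage 2

Stage 1 (plaintiff, proof excluding reasonable doubt, weight is at least 90): (a) 91 ≥ 90 — meets; (b) 94 ≥ 90 — meets; (c) 90 ≥ 90 — meets.
  Stage 1 carried; the burden shifts to the defendant.
Stage 2 (defendant, any credible evidence, weight is at least 21): (d) net 71−54=17 < 21 — fails; (e) net 58−45=13 < 21 — fails.
  Not every element is met, so the defendant fails to carry Stage 2.
The plaintiff prevails.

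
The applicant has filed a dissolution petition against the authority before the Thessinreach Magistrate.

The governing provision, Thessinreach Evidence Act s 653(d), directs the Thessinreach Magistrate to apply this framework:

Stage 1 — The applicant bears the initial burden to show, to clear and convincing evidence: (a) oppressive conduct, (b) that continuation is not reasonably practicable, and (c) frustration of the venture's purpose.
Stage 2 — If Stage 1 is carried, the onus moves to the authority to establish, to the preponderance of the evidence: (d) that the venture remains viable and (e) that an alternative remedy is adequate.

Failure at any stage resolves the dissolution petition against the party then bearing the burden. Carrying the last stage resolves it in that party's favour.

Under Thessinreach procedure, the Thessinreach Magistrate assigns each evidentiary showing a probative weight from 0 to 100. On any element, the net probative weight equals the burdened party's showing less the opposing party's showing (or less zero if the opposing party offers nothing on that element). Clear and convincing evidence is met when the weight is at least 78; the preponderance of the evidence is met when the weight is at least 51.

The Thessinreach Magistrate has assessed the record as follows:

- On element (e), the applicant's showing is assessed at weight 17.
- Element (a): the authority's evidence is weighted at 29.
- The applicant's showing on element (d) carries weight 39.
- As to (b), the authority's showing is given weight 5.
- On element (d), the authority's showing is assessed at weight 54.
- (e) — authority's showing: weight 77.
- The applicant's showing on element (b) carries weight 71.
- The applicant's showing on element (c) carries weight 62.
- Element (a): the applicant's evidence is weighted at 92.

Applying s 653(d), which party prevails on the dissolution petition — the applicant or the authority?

Stage 1 (applicant, clear and convincing evidence, weight is at least 78): (a) net 92−29=63 < 78 — fails; (b) net 71−5=66 < 78 — fails; (c) 62 < 78 — fails.
  The applicant does not carry Stage 1.
So the authority prevails.

authority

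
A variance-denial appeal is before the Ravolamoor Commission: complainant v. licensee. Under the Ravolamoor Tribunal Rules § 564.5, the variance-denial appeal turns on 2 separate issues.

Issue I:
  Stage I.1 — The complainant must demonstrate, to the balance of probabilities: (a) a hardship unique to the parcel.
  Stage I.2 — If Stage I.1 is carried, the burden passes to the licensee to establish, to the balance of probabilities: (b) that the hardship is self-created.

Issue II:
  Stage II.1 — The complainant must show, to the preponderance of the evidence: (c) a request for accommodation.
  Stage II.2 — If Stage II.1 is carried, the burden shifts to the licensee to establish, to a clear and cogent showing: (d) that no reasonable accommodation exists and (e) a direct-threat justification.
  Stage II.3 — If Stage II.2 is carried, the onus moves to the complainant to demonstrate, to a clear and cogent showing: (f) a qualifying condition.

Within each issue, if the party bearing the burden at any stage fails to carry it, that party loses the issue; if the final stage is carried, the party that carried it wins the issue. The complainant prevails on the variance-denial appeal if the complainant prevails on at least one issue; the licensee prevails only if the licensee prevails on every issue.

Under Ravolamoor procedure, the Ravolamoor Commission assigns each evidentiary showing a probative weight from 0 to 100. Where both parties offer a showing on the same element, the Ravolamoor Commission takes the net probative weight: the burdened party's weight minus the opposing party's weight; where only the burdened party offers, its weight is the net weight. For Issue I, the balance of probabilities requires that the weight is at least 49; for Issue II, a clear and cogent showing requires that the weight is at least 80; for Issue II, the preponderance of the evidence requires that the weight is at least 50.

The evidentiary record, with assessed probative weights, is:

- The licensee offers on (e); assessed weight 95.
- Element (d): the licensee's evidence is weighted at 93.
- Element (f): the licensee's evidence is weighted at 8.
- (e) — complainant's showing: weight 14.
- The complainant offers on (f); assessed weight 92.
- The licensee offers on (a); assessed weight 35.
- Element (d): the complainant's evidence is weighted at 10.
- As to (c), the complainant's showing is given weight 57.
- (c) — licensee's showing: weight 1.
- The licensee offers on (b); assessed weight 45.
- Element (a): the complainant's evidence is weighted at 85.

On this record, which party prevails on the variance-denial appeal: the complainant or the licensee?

complainant

— Issue I —
Stage I.1 — burden on complainant; standard: the balance of probabilities (weight is at least 49).
    (a): 85 − 35 = 50 ≥ 49 [met]
  The complainant carries Stage I.1; the licensee now bears the burden.
Stage I.2 — burden on licensee; standard: the balance of probabilities (weight is at least 49).
    (b): 45 < 49 [not met]
  Stage I.2 not carried; the licensee fails its burden.
So the complainant prevails on this issue.
— Issue II —
Stage II.1 (complainant, the preponderance of the evidence, weight is at least 50): (c) net 57−1=56 ≥ 50 — meets.
  Stage II.1 carried; the burden shifts to the licensee.
Stage II.2 (licensee, a clear and cogent showing, weight is at least 80): (d) net 93−10=83 ≥ 80 — meets; (e) net 95−14=81 ≥ 80 — meets.
  All elements met. The burden passes to the complainant.
Stage II.3 (complainant, a clear and cogent showing, weight is at least 80): (f) net 92−8=84 ≥ 80 — meets.
  Stage II.3 carried; the final stage is satisfied.
All stages carried — the complainant prevails on this issue.
Per-issue: Issue I → complainant; Issue II → complainant. The complainant must prevail on at least one issue; overall, the complainant prevails.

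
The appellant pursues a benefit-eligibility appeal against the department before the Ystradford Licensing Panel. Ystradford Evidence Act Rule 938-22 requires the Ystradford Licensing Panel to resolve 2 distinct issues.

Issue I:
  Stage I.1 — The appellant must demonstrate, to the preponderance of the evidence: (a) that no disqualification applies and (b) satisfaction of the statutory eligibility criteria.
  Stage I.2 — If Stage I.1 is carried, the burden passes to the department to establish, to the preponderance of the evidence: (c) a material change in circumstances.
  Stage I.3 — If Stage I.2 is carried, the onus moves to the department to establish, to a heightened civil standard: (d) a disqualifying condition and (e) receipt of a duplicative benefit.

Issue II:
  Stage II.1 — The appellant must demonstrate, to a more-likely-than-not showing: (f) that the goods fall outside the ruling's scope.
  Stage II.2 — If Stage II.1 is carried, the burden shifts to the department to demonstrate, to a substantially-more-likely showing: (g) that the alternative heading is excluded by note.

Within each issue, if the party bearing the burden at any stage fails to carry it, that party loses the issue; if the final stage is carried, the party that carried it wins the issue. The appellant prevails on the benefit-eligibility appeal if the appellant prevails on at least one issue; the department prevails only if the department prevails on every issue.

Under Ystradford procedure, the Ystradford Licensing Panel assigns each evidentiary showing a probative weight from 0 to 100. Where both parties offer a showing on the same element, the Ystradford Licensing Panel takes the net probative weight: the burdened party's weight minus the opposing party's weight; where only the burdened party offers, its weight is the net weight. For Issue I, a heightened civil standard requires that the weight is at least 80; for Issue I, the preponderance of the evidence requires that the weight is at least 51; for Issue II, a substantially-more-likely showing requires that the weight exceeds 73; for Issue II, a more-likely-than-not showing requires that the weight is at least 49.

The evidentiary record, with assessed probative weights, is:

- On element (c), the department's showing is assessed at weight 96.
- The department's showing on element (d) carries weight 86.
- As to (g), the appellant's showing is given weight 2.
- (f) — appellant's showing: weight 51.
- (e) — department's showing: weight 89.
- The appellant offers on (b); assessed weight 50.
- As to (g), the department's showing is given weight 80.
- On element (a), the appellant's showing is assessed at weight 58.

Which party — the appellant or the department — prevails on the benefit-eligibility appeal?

department

— Issue I —
Stage I.1 (appellant, the preponderance of the evidence, weight is at least 51): (a) 58 ≥ 51 — meets; (b) 50 < 51 — fails.
  The appellant does not carry Stage I.1.
So the department prevails on this issue.
— Issue II —
Stage II.1 (appellant, a more-likely-than-not showing, weight is at least 49): (f) 51 ≥ 49 — meets.
  All elements met. The burden passes to the department.
Stage II.2 (department, a substantially-more-likely showing, weight exceeds 73): (g) net 80−2=78 > 73 — meets.
  Stage II.2 carried; the final stage is satisfied.
Every stage carried; the department prevails on this issue.
Per-issue: Issue I → department; Issue II → department. The appellant must prevail on at least one issue; overall, the department prevails.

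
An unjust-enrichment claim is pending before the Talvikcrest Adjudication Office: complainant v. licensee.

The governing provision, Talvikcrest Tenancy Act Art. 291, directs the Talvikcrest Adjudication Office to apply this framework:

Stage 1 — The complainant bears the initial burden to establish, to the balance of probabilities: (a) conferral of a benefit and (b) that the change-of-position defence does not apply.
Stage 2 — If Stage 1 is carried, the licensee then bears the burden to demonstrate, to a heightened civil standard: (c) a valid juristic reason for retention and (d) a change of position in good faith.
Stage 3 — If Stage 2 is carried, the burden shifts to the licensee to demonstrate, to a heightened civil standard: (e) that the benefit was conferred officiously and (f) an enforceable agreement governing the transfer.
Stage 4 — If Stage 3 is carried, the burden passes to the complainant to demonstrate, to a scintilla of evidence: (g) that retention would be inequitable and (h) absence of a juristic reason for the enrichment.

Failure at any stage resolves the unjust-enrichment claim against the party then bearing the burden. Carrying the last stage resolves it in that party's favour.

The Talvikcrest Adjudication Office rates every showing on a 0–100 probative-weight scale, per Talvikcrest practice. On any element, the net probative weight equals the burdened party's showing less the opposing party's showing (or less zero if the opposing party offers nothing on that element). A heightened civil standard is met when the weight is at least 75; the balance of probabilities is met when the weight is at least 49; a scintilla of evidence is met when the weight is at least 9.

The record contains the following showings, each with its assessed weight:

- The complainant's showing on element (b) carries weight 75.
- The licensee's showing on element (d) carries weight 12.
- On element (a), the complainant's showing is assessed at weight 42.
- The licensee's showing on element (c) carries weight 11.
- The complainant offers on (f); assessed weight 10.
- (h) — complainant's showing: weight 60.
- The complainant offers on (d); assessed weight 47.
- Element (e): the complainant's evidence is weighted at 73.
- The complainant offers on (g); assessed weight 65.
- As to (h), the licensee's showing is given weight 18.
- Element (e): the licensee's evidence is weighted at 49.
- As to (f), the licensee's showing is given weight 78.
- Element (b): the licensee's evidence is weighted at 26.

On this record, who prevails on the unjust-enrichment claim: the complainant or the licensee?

licensee

Stage 1 (complainant, the balance of probabilities, weight is at least 49): (a) 42 < 49 — fails; (b) net 75−26=49 ≥ 49 — meets.
  The complainant does not carry Stage 1.
So the licensee prevails.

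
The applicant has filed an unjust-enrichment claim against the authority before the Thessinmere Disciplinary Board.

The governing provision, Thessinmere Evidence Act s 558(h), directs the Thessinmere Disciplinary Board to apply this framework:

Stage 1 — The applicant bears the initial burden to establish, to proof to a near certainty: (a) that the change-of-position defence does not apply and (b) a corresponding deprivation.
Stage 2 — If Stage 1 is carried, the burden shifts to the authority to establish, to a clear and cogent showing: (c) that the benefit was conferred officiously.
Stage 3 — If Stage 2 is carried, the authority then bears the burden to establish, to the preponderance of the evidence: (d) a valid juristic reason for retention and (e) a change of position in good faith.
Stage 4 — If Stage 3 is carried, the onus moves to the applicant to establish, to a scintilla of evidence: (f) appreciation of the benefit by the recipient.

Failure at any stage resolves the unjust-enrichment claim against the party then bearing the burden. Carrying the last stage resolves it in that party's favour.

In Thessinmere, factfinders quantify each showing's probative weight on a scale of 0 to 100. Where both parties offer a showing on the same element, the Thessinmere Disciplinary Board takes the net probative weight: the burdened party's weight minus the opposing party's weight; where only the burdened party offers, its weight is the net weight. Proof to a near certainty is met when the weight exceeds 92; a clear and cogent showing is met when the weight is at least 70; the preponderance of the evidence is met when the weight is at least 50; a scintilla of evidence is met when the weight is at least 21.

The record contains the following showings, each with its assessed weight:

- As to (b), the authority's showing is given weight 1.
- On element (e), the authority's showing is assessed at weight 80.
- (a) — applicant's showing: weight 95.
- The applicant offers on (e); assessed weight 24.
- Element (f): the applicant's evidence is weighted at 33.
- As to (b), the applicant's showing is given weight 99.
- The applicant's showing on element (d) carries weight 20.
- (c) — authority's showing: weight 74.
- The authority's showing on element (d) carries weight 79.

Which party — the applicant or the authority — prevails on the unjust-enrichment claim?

Stage 1 — burden on applicant; standard: proof to a near certainty (weight exceeds 92).
    (a): 95 > 92 [met]
    (b): 99 − 1 = 98 > 92 [met]
  All elements met. The burden passes to the authority.
Stage 2 — burden on authority; standard: a clear and cogent showing (weight is at least 70).
    (c): 74 ≥ 70 [met]
  Stage 2 is satisfied; the authority continues to bear the burden.
Stage 3 — burden on authority; standard: the preponderance of the evidence (weight is at least 50).
    (d): 79 − 20 = 59 ≥ 50 [met]
    (e): 80 − 24 = 56 ≥ 50 [met]
  Stage 3 is satisfied; the onus moves to the applicant.
Stage 4 — burden on applicant; standard: a scintilla of evidence (weight is at least 21).
    (f): 33 ≥ 21 [met]
  Stage 4 carried; the final stage is satisfied.
All stages carried — the applicant prevails.

applicant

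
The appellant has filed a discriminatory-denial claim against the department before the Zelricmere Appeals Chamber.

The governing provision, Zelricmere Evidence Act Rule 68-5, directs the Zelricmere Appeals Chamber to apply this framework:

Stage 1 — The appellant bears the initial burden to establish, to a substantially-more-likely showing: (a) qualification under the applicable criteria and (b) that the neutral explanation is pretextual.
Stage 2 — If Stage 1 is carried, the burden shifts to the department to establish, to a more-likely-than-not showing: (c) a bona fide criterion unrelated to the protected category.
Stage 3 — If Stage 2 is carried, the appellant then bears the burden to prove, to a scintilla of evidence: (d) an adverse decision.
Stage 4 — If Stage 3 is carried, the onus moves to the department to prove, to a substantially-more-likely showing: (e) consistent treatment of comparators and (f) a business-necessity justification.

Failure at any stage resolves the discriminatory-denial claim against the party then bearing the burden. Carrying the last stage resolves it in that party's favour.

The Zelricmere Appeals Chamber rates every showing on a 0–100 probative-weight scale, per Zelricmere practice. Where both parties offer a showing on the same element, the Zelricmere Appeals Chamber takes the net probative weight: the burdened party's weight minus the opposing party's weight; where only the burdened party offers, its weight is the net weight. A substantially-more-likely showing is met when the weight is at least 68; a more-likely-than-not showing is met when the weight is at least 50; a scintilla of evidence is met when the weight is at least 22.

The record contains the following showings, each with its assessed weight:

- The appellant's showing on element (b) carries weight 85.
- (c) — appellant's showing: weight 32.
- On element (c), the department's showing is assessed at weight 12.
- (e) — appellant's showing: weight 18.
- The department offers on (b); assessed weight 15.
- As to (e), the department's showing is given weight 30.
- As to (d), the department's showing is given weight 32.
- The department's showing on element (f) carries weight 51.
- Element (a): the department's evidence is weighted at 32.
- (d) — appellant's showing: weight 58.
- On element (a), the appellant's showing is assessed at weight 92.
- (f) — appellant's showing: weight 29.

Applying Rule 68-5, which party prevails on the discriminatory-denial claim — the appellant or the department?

department

Stage 1 — burden on appellant; standard: a substantially-more-likely showing (weight is at least 68).
    (a): 92 − 32 = 60 < 68 [not met]
    (b): 85 − 15 = 70 ≥ 68 [met]
  Stage 1 not carried; the appellant fails its burden.
The analysis ends at Stage 1; the department prevails.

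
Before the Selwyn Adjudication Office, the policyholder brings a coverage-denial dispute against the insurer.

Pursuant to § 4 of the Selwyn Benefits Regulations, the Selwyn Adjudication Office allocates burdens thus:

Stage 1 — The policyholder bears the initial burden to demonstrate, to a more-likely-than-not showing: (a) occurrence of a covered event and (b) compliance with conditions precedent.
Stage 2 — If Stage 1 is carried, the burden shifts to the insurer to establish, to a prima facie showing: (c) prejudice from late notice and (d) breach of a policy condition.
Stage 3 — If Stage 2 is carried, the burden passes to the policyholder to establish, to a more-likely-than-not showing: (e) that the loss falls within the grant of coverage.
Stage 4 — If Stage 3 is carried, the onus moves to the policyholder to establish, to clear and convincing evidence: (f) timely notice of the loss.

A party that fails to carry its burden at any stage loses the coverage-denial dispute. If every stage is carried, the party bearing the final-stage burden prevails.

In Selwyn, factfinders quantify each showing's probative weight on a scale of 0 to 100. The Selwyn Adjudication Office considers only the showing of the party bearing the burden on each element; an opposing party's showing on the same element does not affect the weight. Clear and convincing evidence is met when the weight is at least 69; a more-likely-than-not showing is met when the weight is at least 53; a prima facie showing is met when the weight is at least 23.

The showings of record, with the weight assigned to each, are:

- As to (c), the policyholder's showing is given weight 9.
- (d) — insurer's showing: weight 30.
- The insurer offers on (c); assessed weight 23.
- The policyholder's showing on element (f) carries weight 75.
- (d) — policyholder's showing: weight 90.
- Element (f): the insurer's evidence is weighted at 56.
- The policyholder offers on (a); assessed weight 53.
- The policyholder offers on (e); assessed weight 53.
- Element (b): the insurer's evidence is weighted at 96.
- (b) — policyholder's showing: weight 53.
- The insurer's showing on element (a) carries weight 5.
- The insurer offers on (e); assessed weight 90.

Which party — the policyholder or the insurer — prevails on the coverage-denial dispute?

policyholder

At Stage 1 the policyholder must meet a more-likely-than-not showing (weight is at least 53): on (a) the weight is 53 (the insurer's 5 is given no effect), which does reach 53, so (a) meets the standard; on (b) the weight is 53 (the insurer's 96 is given no effect), ≥ 53, so (b) meets the standard.
  All elements met. The burden passes to the insurer.
At Stage 2 the insurer must meet a prima facie showing (weight is at least 23): on (c) the weight is 23 (the policyholder's 9 is given no effect), ≥ 23, so (c) meets the standard; on (d) the weight is 30 (the policyholder's 90 is given no effect), which does reach 23, so (d) meets the standard.
  Stage 2 is satisfied; the onus moves to the policyholder.
At Stage 3 the policyholder must meet a more-likely-than-not showing (weight is at least 53): on (e) the weight is 53 (the insurer's 90 is given no effect), ≥ 53, so (e) meets the standard.
  Stage 3 is satisfied; the policyholder continues to bear the burden.
At Stage 4 the policyholder must meet clear and convincing evidence (weight is at least 69): on (f) the weight is 75 (the insurer's 56 is given no effect), which does reach 69, so (f) meets the standard.
  Stage 4 carried; the final stage is satisfied.
With every stage satisfied, the policyholder prevails.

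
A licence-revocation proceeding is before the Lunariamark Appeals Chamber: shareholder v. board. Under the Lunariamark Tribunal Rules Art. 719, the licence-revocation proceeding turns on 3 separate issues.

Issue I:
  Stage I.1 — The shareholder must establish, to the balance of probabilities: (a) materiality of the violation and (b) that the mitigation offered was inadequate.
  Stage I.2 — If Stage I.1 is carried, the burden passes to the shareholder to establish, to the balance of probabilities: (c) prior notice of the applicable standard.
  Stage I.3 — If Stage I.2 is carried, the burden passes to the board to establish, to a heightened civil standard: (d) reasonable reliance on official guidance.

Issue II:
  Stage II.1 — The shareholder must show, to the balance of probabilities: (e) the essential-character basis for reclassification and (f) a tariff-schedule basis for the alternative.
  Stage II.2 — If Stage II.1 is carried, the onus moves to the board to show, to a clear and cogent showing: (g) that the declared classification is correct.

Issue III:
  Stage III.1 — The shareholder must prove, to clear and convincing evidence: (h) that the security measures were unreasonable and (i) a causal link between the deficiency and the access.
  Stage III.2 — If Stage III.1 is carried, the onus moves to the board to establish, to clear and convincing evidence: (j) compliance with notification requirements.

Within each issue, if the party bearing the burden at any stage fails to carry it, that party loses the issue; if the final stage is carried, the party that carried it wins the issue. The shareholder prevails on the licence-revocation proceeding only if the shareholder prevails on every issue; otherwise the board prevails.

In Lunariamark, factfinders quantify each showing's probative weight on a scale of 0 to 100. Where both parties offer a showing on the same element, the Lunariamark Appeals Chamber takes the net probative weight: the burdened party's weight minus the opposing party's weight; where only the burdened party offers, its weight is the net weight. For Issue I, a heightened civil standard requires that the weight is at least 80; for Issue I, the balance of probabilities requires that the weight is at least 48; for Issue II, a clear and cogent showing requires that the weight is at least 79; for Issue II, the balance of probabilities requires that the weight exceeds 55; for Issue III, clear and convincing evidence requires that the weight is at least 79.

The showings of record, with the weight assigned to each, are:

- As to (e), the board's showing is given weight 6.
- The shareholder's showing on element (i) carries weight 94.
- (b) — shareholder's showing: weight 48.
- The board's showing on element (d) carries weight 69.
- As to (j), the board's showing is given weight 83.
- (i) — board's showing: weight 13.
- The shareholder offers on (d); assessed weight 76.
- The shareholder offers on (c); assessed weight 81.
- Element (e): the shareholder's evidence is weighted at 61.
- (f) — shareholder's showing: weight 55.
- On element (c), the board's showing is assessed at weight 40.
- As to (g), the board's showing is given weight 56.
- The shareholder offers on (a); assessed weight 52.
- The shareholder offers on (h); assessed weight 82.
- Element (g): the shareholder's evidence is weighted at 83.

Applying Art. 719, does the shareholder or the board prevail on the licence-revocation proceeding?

— Issue I —
At Stage I.1 the shareholder must meet the balance of probabilities (weight is at least 48): on (a) the weight is 52, ≥ 48, so (a) meets the standard; on (b) the weight is 48, ≥ 48, so (b) meets the standard.
  All elements met. The shareholder retains the burden for Stage I.2.
At Stage I.2 the shareholder must meet the balance of probabilities (weight is at least 48): on (c) the weight is 81 less the opposing 40 gives net 41, < 48, so (c) does not meet the standard.
  Not every element is met, so the shareholder fails to carry Stage I.2.
So the board prevails on this issue.
— Issue II —
Stage II.1 — burden on shareholder; standard: the balance of probabilities (weight exceeds 55).
    (e): 61 − 6 = 55 ≤ 55 [not met]
    (f): 55 ≤ 55 [not met]
  Stage II.1 not carried; the shareholder fails its burden.
So the board prevails on this issue.
— Issue III —
Stage III.1 (shareholder, clear and convincing evidence, weight is at least 79): (h) 82 ≥ 79 — meets; (i) net 94−13=81 ≥ 79 — meets.
  Stage III.1 is satisfied; the onus moves to the board.
Stage III.2 (board, clear and convincing evidence, weight is at least 79): (j) 83 ≥ 79 — meets.
  All elements met at the final stage.
With every stage satisfied, the board prevails on this issue.
Per-issue: Issue I → board; Issue II → board; Issue III → board. The shareholder must prevail on every issue; overall, the board prevails.

board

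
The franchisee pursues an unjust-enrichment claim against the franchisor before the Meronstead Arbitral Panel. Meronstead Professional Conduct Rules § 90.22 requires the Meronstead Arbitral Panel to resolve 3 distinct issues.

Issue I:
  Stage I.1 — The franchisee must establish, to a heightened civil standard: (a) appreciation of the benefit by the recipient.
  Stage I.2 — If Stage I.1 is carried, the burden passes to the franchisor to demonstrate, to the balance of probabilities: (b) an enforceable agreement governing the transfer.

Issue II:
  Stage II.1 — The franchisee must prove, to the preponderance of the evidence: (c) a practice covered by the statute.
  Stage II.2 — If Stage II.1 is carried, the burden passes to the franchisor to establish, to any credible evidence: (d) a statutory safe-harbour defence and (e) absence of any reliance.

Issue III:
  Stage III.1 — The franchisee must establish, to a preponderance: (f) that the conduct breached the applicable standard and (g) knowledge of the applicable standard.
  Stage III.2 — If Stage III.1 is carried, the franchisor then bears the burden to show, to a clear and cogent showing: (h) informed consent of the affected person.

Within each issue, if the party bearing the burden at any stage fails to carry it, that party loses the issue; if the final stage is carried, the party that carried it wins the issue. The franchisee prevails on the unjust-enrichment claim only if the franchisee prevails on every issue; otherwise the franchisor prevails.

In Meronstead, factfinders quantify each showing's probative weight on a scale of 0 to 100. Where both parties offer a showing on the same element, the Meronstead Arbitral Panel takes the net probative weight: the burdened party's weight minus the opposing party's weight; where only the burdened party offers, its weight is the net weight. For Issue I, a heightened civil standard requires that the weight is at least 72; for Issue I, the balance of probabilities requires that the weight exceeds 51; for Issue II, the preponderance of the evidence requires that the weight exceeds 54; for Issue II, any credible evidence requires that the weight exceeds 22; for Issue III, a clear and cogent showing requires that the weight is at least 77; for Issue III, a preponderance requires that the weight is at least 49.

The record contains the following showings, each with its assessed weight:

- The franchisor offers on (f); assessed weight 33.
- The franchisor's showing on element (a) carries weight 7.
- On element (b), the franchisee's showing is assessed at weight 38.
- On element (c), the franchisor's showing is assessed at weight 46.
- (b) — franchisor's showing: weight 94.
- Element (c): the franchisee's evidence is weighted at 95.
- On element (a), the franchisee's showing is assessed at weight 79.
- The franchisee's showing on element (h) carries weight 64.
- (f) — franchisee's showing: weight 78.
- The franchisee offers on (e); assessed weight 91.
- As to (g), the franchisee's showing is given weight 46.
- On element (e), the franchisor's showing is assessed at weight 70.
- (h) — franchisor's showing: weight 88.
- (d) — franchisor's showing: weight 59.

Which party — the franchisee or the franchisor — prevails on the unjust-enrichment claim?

— Issue I —
Stage I.1 — burden on franchisee; standard: a heightened civil standard (weight is at least 72).
    (a): 79 − 7 = 72 ≥ 72 [met]
  All elements met. The burden passes to the franchisor.
Stage I.2 — burden on franchisor; standard: the balance of probabilities (weight exceeds 51).
    (b): 94 − 38 = 56 > 51 [met]
  Stage I.2 carried; the final stage is satisfied.
With every stage satisfied, the franchisor prevails on this issue.
— Issue II —
Stage II.1 (franchisee, the preponderance of the evidence, weight exceeds 54): (c) net 95−46=49 ≤ 54 — fails.
  Not every element is met, so the franchisee fails to carry Stage II.1.
So the franchisor prevails on this issue.
— Issue III —
Stage III.1 (franchisee, a preponderance, weight is at least 49): (f) net 78−33=45 < 49 — fails; (g) 46 < 49 — fails.
  The franchisee does not carry Stage III.1.
The franchisor prevails on this issue.
Per-issue: Issue I → franchisor; Issue II → franchisor; Issue III → franchisor. The franchisee must prevail on every issue; overall, the franchisor prevails.

franchisor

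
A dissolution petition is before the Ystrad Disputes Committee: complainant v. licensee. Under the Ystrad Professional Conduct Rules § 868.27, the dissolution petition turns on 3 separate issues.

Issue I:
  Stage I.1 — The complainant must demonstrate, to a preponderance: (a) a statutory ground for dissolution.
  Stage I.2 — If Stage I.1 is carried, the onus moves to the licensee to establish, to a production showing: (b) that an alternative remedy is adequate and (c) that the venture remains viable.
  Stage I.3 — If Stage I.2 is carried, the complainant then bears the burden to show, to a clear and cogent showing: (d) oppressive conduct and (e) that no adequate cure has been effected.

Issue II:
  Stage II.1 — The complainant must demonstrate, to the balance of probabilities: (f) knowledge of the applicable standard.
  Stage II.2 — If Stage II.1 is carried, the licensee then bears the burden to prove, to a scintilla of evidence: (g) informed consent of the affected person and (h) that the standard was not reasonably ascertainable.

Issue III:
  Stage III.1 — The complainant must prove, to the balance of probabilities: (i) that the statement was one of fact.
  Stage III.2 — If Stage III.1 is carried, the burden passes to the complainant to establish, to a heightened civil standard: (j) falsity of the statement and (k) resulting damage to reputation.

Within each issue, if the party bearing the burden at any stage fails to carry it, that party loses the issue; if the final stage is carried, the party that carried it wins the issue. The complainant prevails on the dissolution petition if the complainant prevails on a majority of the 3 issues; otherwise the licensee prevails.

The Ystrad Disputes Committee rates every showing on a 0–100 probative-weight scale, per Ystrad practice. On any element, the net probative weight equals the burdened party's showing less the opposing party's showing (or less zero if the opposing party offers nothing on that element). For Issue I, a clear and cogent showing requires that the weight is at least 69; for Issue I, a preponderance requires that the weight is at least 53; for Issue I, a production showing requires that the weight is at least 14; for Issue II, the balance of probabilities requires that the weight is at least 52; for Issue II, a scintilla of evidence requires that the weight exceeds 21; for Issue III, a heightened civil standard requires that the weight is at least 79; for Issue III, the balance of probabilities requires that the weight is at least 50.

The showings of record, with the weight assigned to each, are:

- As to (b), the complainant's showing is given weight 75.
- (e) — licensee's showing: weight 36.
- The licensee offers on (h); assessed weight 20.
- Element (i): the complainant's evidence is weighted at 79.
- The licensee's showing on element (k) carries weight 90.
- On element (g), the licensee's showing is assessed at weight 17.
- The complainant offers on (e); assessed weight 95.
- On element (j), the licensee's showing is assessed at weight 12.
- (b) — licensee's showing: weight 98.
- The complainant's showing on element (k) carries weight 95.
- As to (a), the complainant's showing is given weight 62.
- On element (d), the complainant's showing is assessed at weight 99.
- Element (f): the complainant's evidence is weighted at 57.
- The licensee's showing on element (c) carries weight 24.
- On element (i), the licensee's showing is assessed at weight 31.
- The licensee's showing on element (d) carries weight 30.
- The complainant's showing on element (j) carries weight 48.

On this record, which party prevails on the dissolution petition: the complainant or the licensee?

licensee

— Issue I —
At Stage I.1 the complainant must meet a preponderance (weight is at least 53): on (a) the weight is 62, ≥ 53, so (a) meets the standard.
  Stage I.1 is satisfied; the onus moves to the licensee.
At Stage I.2 the licensee must meet a production showing (weight is at least 14): on (b) the weight is 98 less the opposing 75 gives net 23, which does reach 14, so (b) meets the standard; on (c) the weight is 24, ≥ 14, so (c) meets the standard.
  The licensee carries Stage I.2; the complainant now bears the burden.
At Stage I.3 the complainant must meet a clear and cogent showing (weight is at least 69): on (d) the weight is 99 less the opposing 30 gives net 69, which does reach 69, so (d) meets the standard; on (e) the weight is 95 less the opposing 36 gives net 59, which does not reach 69, so (e) does not meet the standard.
  Stage I.3 not carried; the complainant fails its burden.
The licensee prevails on this issue.
— Issue II —
Stage II.1 (complainant, the balance of probabilities, weight is at least 52): (f) 57 ≥ 52 — meets.
  Stage II.1 carried; the burden shifts to the licensee.
Stage II.2 (licensee, a scintilla of evidence, weight exceeds 21): (g) 17 ≤ 21 — fails; (h) 20 ≤ 21 — fails.
  Not every element is met, so the licensee fails to carry Stage II.2.
The analysis ends at Stage II.2; the complainant prevails on this issue.
— Issue III —
Stage III.1 — burden on complainant; standard: the balance of probabilities (weight is at least 50).
    (i): 79 − 31 = 48 < 50 [not met]
  Stage III.1 not carried; the complainant fails its burden.
The analysis ends at Stage III.1; the licensee prevails on this issue.
Per-issue: Issue I → licensee; Issue II → complainant; Issue III → licensee. The complainant must prevail on a majority of issues; overall, the licensee prevails.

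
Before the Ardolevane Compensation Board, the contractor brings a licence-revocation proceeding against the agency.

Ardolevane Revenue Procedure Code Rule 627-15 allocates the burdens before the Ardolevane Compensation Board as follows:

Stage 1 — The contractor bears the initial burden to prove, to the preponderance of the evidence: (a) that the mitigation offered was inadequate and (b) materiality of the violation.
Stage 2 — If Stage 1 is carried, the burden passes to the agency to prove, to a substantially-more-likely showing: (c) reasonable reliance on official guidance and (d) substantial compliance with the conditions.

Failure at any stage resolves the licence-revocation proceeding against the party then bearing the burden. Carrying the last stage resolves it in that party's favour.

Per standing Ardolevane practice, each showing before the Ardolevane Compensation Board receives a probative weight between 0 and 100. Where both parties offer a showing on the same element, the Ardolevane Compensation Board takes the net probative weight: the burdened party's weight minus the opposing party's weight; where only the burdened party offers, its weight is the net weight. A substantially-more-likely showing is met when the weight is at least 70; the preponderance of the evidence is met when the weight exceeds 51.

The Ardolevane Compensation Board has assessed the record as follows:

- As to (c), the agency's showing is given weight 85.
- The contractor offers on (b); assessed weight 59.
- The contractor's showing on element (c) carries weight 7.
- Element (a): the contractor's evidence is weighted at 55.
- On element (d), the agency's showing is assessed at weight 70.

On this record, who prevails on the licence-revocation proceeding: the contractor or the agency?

Stage 1 — burden on contractor; standard: the preponderance of the evidence (weight exceeds 51).
    (a): 55 > 51 [met]
    (b): 59 > 51 [met]
  All elements met. The burden passes to the agency.
Stage 2 — burden on agency; standard: a substantially-more-likely showing (weight is at least 70).
    (c): 85 − 7 = 78 ≥ 70 [met]
    (d): 70 ≥ 70 [met]
  Stage 2 carried; the final stage is satisfied.
With every stage satisfied, the agency prevails.

agency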